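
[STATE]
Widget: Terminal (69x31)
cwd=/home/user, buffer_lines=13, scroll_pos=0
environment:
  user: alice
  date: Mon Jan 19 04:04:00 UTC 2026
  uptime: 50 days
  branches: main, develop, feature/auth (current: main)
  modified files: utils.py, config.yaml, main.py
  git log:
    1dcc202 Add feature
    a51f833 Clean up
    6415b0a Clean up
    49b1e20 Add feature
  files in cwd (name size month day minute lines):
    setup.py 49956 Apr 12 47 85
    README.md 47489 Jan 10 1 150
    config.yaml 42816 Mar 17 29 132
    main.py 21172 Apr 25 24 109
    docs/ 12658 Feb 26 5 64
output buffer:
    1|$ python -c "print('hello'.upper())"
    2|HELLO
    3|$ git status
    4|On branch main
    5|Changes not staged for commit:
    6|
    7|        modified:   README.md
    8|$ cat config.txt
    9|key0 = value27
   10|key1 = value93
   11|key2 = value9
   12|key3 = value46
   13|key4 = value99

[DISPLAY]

$ python -c "print('hello'.upper())"                                 
HELLO                                                                
$ git status                                                         
On branch main                                                       
Changes not staged for commit:                                       
                                                                     
        modified:   README.md                                        
$ cat config.txt                                                     
key0 = value27                                                       
key1 = value93                                                       
key2 = value9                                                        
key3 = value46                                                       
key4 = value99                                                       
$ █                                                                  
                                                                     
                                                                     
                                                                     
                                                                     
                                                                     
                                                                     
                                                                     
                                                                     
                                                                     
                                                                     
                                                                     
                                                                     
                                                                     
                                                                     
                                                                     
                                                                     
                                                                     


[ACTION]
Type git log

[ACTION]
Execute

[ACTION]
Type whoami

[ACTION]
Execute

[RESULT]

$ python -c "print('hello'.upper())"                                 
HELLO                                                                
$ git status                                                         
On branch main                                                       
Changes not staged for commit:                                       
                                                                     
        modified:   README.md                                        
$ cat config.txt                                                     
key0 = value27                                                       
key1 = value93                                                       
key2 = value9                                                        
key3 = value46                                                       
key4 = value99                                                       
$ git log                                                            
1dcc202 Add feature                                                  
a51f833 Clean up                                                     
6415b0a Clean up                                                     
49b1e20 Add feature                                                  
$ whoami                                                             
alice                                                                
$ █                                                                  
                                                                     
                                                                     
                                                                     
                                                                     
                                                                     
                                                                     
                                                                     
                                                                     
                                                                     
                                                                     


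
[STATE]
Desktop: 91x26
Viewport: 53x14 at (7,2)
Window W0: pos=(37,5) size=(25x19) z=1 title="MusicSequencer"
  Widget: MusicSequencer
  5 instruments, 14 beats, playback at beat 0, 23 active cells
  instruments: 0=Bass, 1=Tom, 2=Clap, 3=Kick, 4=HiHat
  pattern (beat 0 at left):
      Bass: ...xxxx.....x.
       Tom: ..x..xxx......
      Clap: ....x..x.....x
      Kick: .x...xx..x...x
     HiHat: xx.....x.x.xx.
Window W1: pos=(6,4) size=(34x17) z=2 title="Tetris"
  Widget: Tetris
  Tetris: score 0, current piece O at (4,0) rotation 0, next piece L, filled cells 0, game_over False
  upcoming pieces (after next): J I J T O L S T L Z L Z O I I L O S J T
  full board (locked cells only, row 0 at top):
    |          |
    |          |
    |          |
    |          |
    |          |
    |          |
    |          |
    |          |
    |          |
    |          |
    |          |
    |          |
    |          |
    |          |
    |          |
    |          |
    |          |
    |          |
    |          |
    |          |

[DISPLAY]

                                                     
                                                     
━━━━━━━━━━━━━━━━━━━━━━━━━━━━━━━━┓                    
 Tetris                         ┃━━━━━━━━━━━━━━━━━━━━
────────────────────────────────┨usicSequencer       
          │Next:                ┃────────────────────
          │  ▒                  ┃    ▼1234567890123  
          │▒▒▒                  ┃Bass···████·····█·  
          │                     ┃ Tom··█··███······  
          │                     ┃Clap····█··█·····█  
          │                     ┃Kick·█···██··█···█  
          │Score:               ┃iHat██·····█·█·██·  
          │0                    ┃                    
          │                     ┃                    


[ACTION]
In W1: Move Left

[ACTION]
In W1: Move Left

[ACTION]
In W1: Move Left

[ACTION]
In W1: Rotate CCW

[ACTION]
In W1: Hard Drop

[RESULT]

                                                     
                                                     
━━━━━━━━━━━━━━━━━━━━━━━━━━━━━━━━┓                    
 Tetris                         ┃━━━━━━━━━━━━━━━━━━━━
────────────────────────────────┨usicSequencer       
          │Next:                ┃────────────────────
          │█                    ┃    ▼1234567890123  
          │███                  ┃Bass···████·····█·  
          │                     ┃ Tom··█··███······  
          │                     ┃Clap····█··█·····█  
          │                     ┃Kick·█···██··█···█  
          │Score:               ┃iHat██·····█·█·██·  
          │0                    ┃                    
          │                     ┃                    


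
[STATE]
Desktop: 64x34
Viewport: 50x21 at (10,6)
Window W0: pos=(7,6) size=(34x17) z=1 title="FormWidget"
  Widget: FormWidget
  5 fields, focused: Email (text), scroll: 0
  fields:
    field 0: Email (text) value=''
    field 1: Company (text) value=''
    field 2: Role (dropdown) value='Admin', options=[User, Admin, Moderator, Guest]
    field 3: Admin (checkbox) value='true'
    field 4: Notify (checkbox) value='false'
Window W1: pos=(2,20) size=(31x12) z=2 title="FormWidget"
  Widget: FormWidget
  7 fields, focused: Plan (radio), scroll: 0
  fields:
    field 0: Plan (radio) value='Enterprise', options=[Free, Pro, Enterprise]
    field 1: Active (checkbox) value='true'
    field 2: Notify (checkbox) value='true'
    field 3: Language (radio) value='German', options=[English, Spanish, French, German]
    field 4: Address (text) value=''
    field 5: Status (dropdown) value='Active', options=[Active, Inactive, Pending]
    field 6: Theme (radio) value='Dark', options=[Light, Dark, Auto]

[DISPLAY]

━━━━━━━━━━━━━━━━━━━━━━━━━━━━━━┓                   
ormWidget                     ┃                   
──────────────────────────────┨                   
Email:      [                ]┃                   
Company:    [                ]┃                   
Role:       [Admin          ▼]┃                   
Admin:      [x]               ┃                   
Notify:     [ ]               ┃                   
                              ┃                   
                              ┃                   
                              ┃                   
                              ┃                   
                              ┃                   
                              ┃                   
━━━━━━━━━━━━━━━━━━━━━━┓       ┃                   
dget                  ┃       ┃                   
──────────────────────┨━━━━━━━┛                   
       ( ) Free  ( ) P┃                           
e:     [x]            ┃                           
y:     [x]            ┃                           
age:   ( ) English  ( ┃                           


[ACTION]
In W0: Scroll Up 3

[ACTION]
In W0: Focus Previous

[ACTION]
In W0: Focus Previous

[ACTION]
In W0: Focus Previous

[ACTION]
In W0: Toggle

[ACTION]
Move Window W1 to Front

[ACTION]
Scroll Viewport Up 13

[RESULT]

                                                  
                                                  
                                                  
                                                  
                                                  
                                                  
━━━━━━━━━━━━━━━━━━━━━━━━━━━━━━┓                   
ormWidget                     ┃                   
──────────────────────────────┨                   
Email:      [                ]┃                   
Company:    [                ]┃                   
Role:       [Admin          ▼]┃                   
Admin:      [x]               ┃                   
Notify:     [ ]               ┃                   
                              ┃                   
                              ┃                   
                              ┃                   
                              ┃                   
                              ┃                   
                              ┃                   
━━━━━━━━━━━━━━━━━━━━━━┓       ┃                   


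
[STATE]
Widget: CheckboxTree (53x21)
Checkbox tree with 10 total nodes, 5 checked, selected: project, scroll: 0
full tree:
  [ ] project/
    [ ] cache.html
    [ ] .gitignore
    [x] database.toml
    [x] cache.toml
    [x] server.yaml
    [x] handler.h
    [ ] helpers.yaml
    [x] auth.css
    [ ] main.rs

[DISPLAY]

>[-] project/                                        
   [ ] cache.html                                    
   [ ] .gitignore                                    
   [x] database.toml                                 
   [x] cache.toml                                    
   [x] server.yaml                                   
   [x] handler.h                                     
   [ ] helpers.yaml                                  
   [x] auth.css                                      
   [ ] main.rs                                       
                                                     
                                                     
                                                     
                                                     
                                                     
                                                     
                                                     
                                                     
                                                     
                                                     
                                                     


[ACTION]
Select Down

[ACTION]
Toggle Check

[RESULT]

 [-] project/                                        
>  [x] cache.html                                    
   [ ] .gitignore                                    
   [x] database.toml                                 
   [x] cache.toml                                    
   [x] server.yaml                                   
   [x] handler.h                                     
   [ ] helpers.yaml                                  
   [x] auth.css                                      
   [ ] main.rs                                       
                                                     
                                                     
                                                     
                                                     
                                                     
                                                     
                                                     
                                                     
                                                     
                                                     
                                                     


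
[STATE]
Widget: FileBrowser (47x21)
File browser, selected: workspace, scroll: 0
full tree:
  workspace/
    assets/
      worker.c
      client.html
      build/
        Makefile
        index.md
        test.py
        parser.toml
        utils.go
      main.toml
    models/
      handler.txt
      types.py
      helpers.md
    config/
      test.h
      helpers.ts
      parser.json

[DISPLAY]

> [-] workspace/                               
    [+] assets/                                
    [+] models/                                
    [+] config/                                
                                               
                                               
                                               
                                               
                                               
                                               
                                               
                                               
                                               
                                               
                                               
                                               
                                               
                                               
                                               
                                               
                                               


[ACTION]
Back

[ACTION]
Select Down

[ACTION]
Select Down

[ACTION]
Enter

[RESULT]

  [-] workspace/                               
    [+] assets/                                
  > [-] models/                                
      handler.txt                              
      types.py                                 
      helpers.md                               
    [+] config/                                
                                               
                                               
                                               
                                               
                                               
                                               
                                               
                                               
                                               
                                               
                                               
                                               
                                               
                                               


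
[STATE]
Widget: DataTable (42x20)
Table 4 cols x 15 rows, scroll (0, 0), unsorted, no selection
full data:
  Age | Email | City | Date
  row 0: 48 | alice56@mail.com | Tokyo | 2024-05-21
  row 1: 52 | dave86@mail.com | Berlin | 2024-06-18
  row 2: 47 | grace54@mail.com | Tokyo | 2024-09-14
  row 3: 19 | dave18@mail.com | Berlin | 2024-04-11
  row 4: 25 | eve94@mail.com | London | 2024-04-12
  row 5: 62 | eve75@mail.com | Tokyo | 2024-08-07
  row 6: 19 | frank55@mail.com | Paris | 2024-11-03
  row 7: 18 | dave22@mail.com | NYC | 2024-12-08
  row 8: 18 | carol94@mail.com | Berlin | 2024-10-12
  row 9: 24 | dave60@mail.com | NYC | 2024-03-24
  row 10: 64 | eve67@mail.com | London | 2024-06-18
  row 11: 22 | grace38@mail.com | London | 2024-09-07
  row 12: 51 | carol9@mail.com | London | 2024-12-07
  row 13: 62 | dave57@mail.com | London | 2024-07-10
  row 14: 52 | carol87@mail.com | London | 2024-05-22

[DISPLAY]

Age│Email           │City  │Date          
───┼────────────────┼──────┼──────────    
48 │alice56@mail.com│Tokyo │2024-05-21    
52 │dave86@mail.com │Berlin│2024-06-18    
47 │grace54@mail.com│Tokyo │2024-09-14    
19 │dave18@mail.com │Berlin│2024-04-11    
25 │eve94@mail.com  │London│2024-04-12    
62 │eve75@mail.com  │Tokyo │2024-08-07    
19 │frank55@mail.com│Paris │2024-11-03    
18 │dave22@mail.com │NYC   │2024-12-08    
18 │carol94@mail.com│Berlin│2024-10-12    
24 │dave60@mail.com │NYC   │2024-03-24    
64 │eve67@mail.com  │London│2024-06-18    
22 │grace38@mail.com│London│2024-09-07    
51 │carol9@mail.com │London│2024-12-07    
62 │dave57@mail.com │London│2024-07-10    
52 │carol87@mail.com│London│2024-05-22    
                                          
                                          
                                          


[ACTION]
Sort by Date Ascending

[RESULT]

Age│Email           │City  │Date     ▲    
───┼────────────────┼──────┼──────────    
24 │dave60@mail.com │NYC   │2024-03-24    
19 │dave18@mail.com │Berlin│2024-04-11    
25 │eve94@mail.com  │London│2024-04-12    
48 │alice56@mail.com│Tokyo │2024-05-21    
52 │carol87@mail.com│London│2024-05-22    
52 │dave86@mail.com │Berlin│2024-06-18    
64 │eve67@mail.com  │London│2024-06-18    
62 │dave57@mail.com │London│2024-07-10    
62 │eve75@mail.com  │Tokyo │2024-08-07    
22 │grace38@mail.com│London│2024-09-07    
47 │grace54@mail.com│Tokyo │2024-09-14    
18 │carol94@mail.com│Berlin│2024-10-12    
19 │frank55@mail.com│Paris │2024-11-03    
51 │carol9@mail.com │London│2024-12-07    
18 │dave22@mail.com │NYC   │2024-12-08    
                                          
                                          
                                          


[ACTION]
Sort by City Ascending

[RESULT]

Age│Email           │City ▲│Date          
───┼────────────────┼──────┼──────────    
19 │dave18@mail.com │Berlin│2024-04-11    
52 │dave86@mail.com │Berlin│2024-06-18    
18 │carol94@mail.com│Berlin│2024-10-12    
25 │eve94@mail.com  │London│2024-04-12    
52 │carol87@mail.com│London│2024-05-22    
64 │eve67@mail.com  │London│2024-06-18    
62 │dave57@mail.com │London│2024-07-10    
22 │grace38@mail.com│London│2024-09-07    
51 │carol9@mail.com │London│2024-12-07    
24 │dave60@mail.com │NYC   │2024-03-24    
18 │dave22@mail.com │NYC   │2024-12-08    
19 │frank55@mail.com│Paris │2024-11-03    
48 │alice56@mail.com│Tokyo │2024-05-21    
62 │eve75@mail.com  │Tokyo │2024-08-07    
47 │grace54@mail.com│Tokyo │2024-09-14    
                                          
                                          
                                          


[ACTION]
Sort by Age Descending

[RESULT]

Ag▼│Email           │City  │Date          
───┼────────────────┼──────┼──────────    
64 │eve67@mail.com  │London│2024-06-18    
62 │dave57@mail.com │London│2024-07-10    
62 │eve75@mail.com  │Tokyo │2024-08-07    
52 │dave86@mail.com │Berlin│2024-06-18    
52 │carol87@mail.com│London│2024-05-22    
51 │carol9@mail.com │London│2024-12-07    
48 │alice56@mail.com│Tokyo │2024-05-21    
47 │grace54@mail.com│Tokyo │2024-09-14    
25 │eve94@mail.com  │London│2024-04-12    
24 │dave60@mail.com │NYC   │2024-03-24    
22 │grace38@mail.com│London│2024-09-07    
19 │dave18@mail.com │Berlin│2024-04-11    
19 │frank55@mail.com│Paris │2024-11-03    
18 │carol94@mail.com│Berlin│2024-10-12    
18 │dave22@mail.com │NYC   │2024-12-08    
                                          
                                          
                                          


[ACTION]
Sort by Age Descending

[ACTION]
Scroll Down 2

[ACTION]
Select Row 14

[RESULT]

Ag▼│Email           │City  │Date          
───┼────────────────┼──────┼──────────    
64 │eve67@mail.com  │London│2024-06-18    
62 │dave57@mail.com │London│2024-07-10    
62 │eve75@mail.com  │Tokyo │2024-08-07    
52 │dave86@mail.com │Berlin│2024-06-18    
52 │carol87@mail.com│London│2024-05-22    
51 │carol9@mail.com │London│2024-12-07    
48 │alice56@mail.com│Tokyo │2024-05-21    
47 │grace54@mail.com│Tokyo │2024-09-14    
25 │eve94@mail.com  │London│2024-04-12    
24 │dave60@mail.com │NYC   │2024-03-24    
22 │grace38@mail.com│London│2024-09-07    
19 │dave18@mail.com │Berlin│2024-04-11    
19 │frank55@mail.com│Paris │2024-11-03    
18 │carol94@mail.com│Berlin│2024-10-12    
>8 │dave22@mail.com │NYC   │2024-12-08    
                                          
                                          
                                          


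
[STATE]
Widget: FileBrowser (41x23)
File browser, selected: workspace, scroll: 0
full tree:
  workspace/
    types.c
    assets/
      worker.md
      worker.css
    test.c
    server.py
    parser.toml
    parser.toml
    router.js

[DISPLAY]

> [-] workspace/                         
    types.c                              
    [+] assets/                          
    test.c                               
    server.py                            
    parser.toml                          
    parser.toml                          
    router.js                            
                                         
                                         
                                         
                                         
                                         
                                         
                                         
                                         
                                         
                                         
                                         
                                         
                                         
                                         
                                         


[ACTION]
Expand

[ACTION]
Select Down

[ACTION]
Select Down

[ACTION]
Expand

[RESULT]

  [-] workspace/                         
    types.c                              
  > [-] assets/                          
      worker.md                          
      worker.css                         
    test.c                               
    server.py                            
    parser.toml                          
    parser.toml                          
    router.js                            
                                         
                                         
                                         
                                         
                                         
                                         
                                         
                                         
                                         
                                         
                                         
                                         
                                         


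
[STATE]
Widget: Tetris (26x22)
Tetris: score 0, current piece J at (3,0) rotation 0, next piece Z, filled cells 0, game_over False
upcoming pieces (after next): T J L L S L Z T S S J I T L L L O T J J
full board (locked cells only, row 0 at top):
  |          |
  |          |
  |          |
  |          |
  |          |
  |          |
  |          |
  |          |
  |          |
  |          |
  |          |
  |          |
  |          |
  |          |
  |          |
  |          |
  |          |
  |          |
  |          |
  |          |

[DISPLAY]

   █      │Next:          
   ███    │▓▓             
          │ ▓▓            
          │               
          │               
          │               
          │Score:         
          │0              
          │               
          │               
          │               
          │               
          │               
          │               
          │               
          │               
          │               
          │               
          │               
          │               
          │               
          │               


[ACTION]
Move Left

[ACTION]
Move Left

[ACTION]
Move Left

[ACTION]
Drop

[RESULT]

          │Next:          
█         │▓▓             
███       │ ▓▓            
          │               
          │               
          │               
          │Score:         
          │0              
          │               
          │               
          │               
          │               
          │               
          │               
          │               
          │               
          │               
          │               
          │               
          │               
          │               
          │               


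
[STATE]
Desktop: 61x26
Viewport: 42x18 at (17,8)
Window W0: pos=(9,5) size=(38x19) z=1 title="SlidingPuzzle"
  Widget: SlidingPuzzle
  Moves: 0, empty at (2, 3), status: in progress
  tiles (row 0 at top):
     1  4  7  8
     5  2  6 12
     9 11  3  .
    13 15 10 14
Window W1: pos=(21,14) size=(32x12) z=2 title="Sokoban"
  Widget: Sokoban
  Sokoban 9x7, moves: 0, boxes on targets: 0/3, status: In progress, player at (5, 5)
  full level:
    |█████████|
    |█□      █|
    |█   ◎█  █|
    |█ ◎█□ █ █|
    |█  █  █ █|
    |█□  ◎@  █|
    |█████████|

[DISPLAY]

───┬────┬────┐               ┃            
 4 │  7 │  8 │               ┃            
───┼────┼────┤               ┃            
 2 │  6 │ 12 │               ┃            
───┼────┼────┤               ┃            
11 │  3 │    │               ┃            
───┼┏━━━━━━━━━━━━━━━━━━━━━━━━━━━━━━┓      
15 │┃ Sokoban                      ┃      
───┴┠──────────────────────────────┨      
0   ┃█████████                     ┃      
    ┃█□      █                     ┃      
    ┃█   ◎█  █                     ┃      
    ┃█ ◎█□ █ █                     ┃      
    ┃█  █  █ █                     ┃      
    ┃█□  ◎@  █                     ┃      
━━━━┃█████████                     ┃      
    ┃Moves: 0  0/3                 ┃      
    ┗━━━━━━━━━━━━━━━━━━━━━━━━━━━━━━┛      


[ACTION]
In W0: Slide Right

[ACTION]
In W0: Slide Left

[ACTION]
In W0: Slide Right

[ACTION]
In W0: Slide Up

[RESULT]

───┬────┬────┐               ┃            
 4 │  7 │  8 │               ┃            
───┼────┼────┤               ┃            
 2 │  6 │ 12 │               ┃            
───┼────┼────┤               ┃            
11 │ 10 │  3 │               ┃            
───┼┏━━━━━━━━━━━━━━━━━━━━━━━━━━━━━━┓      
15 │┃ Sokoban                      ┃      
───┴┠──────────────────────────────┨      
4   ┃█████████                     ┃      
    ┃█□      █                     ┃      
    ┃█   ◎█  █                     ┃      
    ┃█ ◎█□ █ █                     ┃      
    ┃█  █  █ █                     ┃      
    ┃█□  ◎@  █                     ┃      
━━━━┃█████████                     ┃      
    ┃Moves: 0  0/3                 ┃      
    ┗━━━━━━━━━━━━━━━━━━━━━━━━━━━━━━┛      


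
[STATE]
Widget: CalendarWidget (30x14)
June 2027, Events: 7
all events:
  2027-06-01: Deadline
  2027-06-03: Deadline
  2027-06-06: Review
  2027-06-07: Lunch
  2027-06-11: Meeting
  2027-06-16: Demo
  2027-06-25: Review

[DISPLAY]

          June 2027           
Mo Tu We Th Fr Sa Su          
    1*  2  3*  4  5  6*       
 7*  8  9 10 11* 12 13        
14 15 16* 17 18 19 20         
21 22 23 24 25* 26 27         
28 29 30                      
                              
                              
                              
                              
                              
                              
                              


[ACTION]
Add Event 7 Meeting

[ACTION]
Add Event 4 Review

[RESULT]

          June 2027           
Mo Tu We Th Fr Sa Su          
    1*  2  3*  4*  5  6*      
 7*  8  9 10 11* 12 13        
14 15 16* 17 18 19 20         
21 22 23 24 25* 26 27         
28 29 30                      
                              
                              
                              
                              
                              
                              
                              


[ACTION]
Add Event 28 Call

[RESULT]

          June 2027           
Mo Tu We Th Fr Sa Su          
    1*  2  3*  4*  5  6*      
 7*  8  9 10 11* 12 13        
14 15 16* 17 18 19 20         
21 22 23 24 25* 26 27         
28* 29 30                     
                              
                              
                              
                              
                              
                              
                              


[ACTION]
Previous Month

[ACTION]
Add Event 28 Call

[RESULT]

           May 2027           
Mo Tu We Th Fr Sa Su          
                1  2          
 3  4  5  6  7  8  9          
10 11 12 13 14 15 16          
17 18 19 20 21 22 23          
24 25 26 27 28* 29 30         
31                            
                              
                              
                              
                              
                              
                              


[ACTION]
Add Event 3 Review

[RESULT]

           May 2027           
Mo Tu We Th Fr Sa Su          
                1  2          
 3*  4  5  6  7  8  9         
10 11 12 13 14 15 16          
17 18 19 20 21 22 23          
24 25 26 27 28* 29 30         
31                            
                              
                              
                              
                              
                              
                              


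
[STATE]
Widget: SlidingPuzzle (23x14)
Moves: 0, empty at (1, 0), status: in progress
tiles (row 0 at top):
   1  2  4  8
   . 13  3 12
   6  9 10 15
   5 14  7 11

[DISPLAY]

┌────┬────┬────┬────┐  
│  1 │  2 │  4 │  8 │  
├────┼────┼────┼────┤  
│    │ 13 │  3 │ 12 │  
├────┼────┼────┼────┤  
│  6 │  9 │ 10 │ 15 │  
├────┼────┼────┼────┤  
│  5 │ 14 │  7 │ 11 │  
└────┴────┴────┴────┘  
Moves: 0               
                       
                       
                       
                       


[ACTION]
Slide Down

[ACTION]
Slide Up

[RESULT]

┌────┬────┬────┬────┐  
│  1 │  2 │  4 │  8 │  
├────┼────┼────┼────┤  
│    │ 13 │  3 │ 12 │  
├────┼────┼────┼────┤  
│  6 │  9 │ 10 │ 15 │  
├────┼────┼────┼────┤  
│  5 │ 14 │  7 │ 11 │  
└────┴────┴────┴────┘  
Moves: 2               
                       
                       
                       
                       


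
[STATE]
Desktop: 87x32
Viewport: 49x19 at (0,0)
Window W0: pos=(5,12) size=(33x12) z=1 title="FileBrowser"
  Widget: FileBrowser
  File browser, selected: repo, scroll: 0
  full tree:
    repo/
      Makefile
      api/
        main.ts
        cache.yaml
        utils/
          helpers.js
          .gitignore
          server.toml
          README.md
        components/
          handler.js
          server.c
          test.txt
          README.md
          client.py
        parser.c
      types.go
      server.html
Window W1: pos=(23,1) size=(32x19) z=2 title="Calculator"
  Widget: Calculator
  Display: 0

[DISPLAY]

                                                 
                       ┏━━━━━━━━━━━━━━━━━━━━━━━━━
                       ┃ Calculator              
                       ┠─────────────────────────
                       ┃                         
                       ┃┌───┬───┬───┬───┐        
                       ┃│ 7 │ 8 │ 9 │ ÷ │        
                       ┃├───┼───┼───┼───┤        
                       ┃│ 4 │ 5 │ 6 │ × │        
                       ┃├───┼───┼───┼───┤        
                       ┃│ 1 │ 2 │ 3 │ - │        
                       ┃├───┼───┼───┼───┤        
     ┏━━━━━━━━━━━━━━━━━┃│ 0 │ . │ = │ + │        
     ┃ FileBrowser     ┃├───┼───┼───┼───┤        
     ┠─────────────────┃│ C │ MC│ MR│ M+│        
     ┃> [-] repo/      ┃└───┴───┴───┴───┘        
     ┃    Makefile     ┃                         
     ┃    [+] api/     ┃                         
     ┃    types.go     ┃                         


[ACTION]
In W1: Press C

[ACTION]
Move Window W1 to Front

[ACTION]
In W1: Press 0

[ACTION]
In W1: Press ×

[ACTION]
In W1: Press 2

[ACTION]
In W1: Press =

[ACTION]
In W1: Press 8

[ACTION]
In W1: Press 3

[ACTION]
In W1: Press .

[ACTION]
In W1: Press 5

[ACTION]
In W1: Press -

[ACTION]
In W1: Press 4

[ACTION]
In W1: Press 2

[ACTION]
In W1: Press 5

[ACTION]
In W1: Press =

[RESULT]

                                                 
                       ┏━━━━━━━━━━━━━━━━━━━━━━━━━
                       ┃ Calculator              
                       ┠─────────────────────────
                       ┃                        -
                       ┃┌───┬───┬───┬───┐        
                       ┃│ 7 │ 8 │ 9 │ ÷ │        
                       ┃├───┼───┼───┼───┤        
                       ┃│ 4 │ 5 │ 6 │ × │        
                       ┃├───┼───┼───┼───┤        
                       ┃│ 1 │ 2 │ 3 │ - │        
                       ┃├───┼───┼───┼───┤        
     ┏━━━━━━━━━━━━━━━━━┃│ 0 │ . │ = │ + │        
     ┃ FileBrowser     ┃├───┼───┼───┼───┤        
     ┠─────────────────┃│ C │ MC│ MR│ M+│        
     ┃> [-] repo/      ┃└───┴───┴───┴───┘        
     ┃    Makefile     ┃                         
     ┃    [+] api/     ┃                         
     ┃    types.go     ┃                         


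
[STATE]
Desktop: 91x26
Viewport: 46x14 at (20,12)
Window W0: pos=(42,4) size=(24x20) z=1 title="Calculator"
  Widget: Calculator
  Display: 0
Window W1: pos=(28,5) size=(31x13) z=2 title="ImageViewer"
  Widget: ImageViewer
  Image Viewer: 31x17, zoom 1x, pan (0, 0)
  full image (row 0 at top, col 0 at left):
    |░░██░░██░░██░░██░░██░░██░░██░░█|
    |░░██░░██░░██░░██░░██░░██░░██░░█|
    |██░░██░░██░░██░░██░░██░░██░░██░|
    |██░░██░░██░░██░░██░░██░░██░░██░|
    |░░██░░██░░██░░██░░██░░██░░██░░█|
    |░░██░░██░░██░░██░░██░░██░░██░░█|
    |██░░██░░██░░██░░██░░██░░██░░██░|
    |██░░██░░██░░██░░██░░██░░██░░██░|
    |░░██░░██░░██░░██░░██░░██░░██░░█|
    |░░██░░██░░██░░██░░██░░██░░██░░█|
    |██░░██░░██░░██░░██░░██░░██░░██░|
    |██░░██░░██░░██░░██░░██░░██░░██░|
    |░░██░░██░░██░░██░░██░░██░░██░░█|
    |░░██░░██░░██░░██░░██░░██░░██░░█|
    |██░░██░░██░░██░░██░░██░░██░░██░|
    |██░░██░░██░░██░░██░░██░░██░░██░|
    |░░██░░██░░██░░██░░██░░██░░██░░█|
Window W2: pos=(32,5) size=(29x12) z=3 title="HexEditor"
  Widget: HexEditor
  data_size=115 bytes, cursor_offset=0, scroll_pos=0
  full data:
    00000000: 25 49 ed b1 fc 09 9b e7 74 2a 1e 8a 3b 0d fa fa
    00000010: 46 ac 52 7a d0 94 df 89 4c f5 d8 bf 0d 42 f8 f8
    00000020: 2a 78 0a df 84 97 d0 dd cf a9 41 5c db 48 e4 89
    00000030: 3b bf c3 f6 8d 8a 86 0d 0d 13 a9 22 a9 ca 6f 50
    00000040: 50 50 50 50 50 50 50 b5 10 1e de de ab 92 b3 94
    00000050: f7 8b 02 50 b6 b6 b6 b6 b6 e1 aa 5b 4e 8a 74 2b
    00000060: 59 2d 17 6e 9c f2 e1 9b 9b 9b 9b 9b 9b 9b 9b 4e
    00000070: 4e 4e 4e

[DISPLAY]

        ┃░░█┃00000040  50 50 50 50 50 50┃    ┃
        ┃░░█┃00000050  f7 8b 02 50 b6 b6┃    ┃
        ┃██░┃00000060  59 2d 17 6e 9c f2┃    ┃
        ┃██░┃00000070  4e 4e 4e         ┃    ┃
        ┃░░█┗━━━━━━━━━━━━━━━━━━━━━━━━━━━┛    ┃
        ┗━━━━━━━━━━━━━━━━━━━━━━━━━━━━━┛│     ┃
                      ┃└───┴───┴───┴───┘     ┃
                      ┃                      ┃
                      ┃                      ┃
                      ┃                      ┃
                      ┃                      ┃
                      ┗━━━━━━━━━━━━━━━━━━━━━━┛
                                              
                                              


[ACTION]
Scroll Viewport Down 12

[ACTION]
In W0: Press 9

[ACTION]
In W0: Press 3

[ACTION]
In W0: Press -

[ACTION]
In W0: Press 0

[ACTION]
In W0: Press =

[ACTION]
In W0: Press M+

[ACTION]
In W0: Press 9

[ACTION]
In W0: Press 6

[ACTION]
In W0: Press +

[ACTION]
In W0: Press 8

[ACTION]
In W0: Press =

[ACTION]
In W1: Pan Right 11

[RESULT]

        ┃█░░┃00000040  50 50 50 50 50 50┃    ┃
        ┃█░░┃00000050  f7 8b 02 50 b6 b6┃    ┃
        ┃░██┃00000060  59 2d 17 6e 9c f2┃    ┃
        ┃░██┃00000070  4e 4e 4e         ┃    ┃
        ┃█░░┗━━━━━━━━━━━━━━━━━━━━━━━━━━━┛    ┃
        ┗━━━━━━━━━━━━━━━━━━━━━━━━━━━━━┛│     ┃
                      ┃└───┴───┴───┴───┘     ┃
                      ┃                      ┃
                      ┃                      ┃
                      ┃                      ┃
                      ┃                      ┃
                      ┗━━━━━━━━━━━━━━━━━━━━━━┛
                                              
                                              
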